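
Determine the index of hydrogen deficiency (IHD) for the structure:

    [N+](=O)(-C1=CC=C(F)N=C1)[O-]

5

Molecular formula from the SMILES: C5H3FN2O2.
DoU = (2C + 2 + N − H − X)/2 = (2·5 + 2 + 2 − 3 − 1)/2 = 10/2 = 5.
(Structurally: 1 ring(s) + 4 π bond(s) = 5.)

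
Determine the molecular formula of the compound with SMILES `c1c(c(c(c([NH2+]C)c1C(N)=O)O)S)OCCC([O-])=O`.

C11H14N2O5S

Heavy atoms from the SMILES: 11 C, 2 N, 5 O, 1 S.
Implicit hydrogens by atom environment:
  5 × C (aromatic): no H
  3 × O: no H
  2 × C: 2 H each → 4
  2 × C: no H
  1 × C: 3 H
  1 × C (aromatic): 1 H
  1 × N (charge +1): 2 H
  1 × N: 2 H
  1 × O: 1 H
  1 × O (charge -1): no H
  1 × S: 1 H
  Total hydrogens = 14.
Molecular formula: C11H14N2O5S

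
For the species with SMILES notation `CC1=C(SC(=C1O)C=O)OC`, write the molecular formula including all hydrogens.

C7H8O3S

Heavy atoms from the SMILES: 7 C, 3 O, 1 S.
Implicit hydrogens by atom environment:
  4 × C (aromatic): no H
  2 × C: 3 H each → 6
  2 × O: no H
  1 × C: 1 H
  1 × O: 1 H
  1 × S (aromatic): no H
  Total hydrogens = 8.
Molecular formula: C7H8O3S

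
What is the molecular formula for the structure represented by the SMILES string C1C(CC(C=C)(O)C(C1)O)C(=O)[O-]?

Heavy atoms from the SMILES: 9 C, 4 O.
Implicit hydrogens by atom environment:
  4 × C: 2 H each → 8
  3 × C: 1 H each → 3
  2 × C: no H
  2 × O: 1 H each → 2
  1 × O: no H
  1 × O (charge -1): no H
  Total hydrogens = 13.
Net charge -1.
Molecular formula: C9H13O4-

C9H13O4-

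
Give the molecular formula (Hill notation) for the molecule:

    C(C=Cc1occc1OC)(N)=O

Heavy atoms from the SMILES: 8 C, 1 N, 3 O.
Implicit hydrogens by atom environment:
  2 × C (aromatic): 1 H each → 2
  2 × C: 1 H each → 2
  2 × C (aromatic): no H
  2 × O: no H
  1 × C: 3 H
  1 × C: no H
  1 × N: 2 H
  1 × O (aromatic): no H
  Total hydrogens = 9.
Molecular formula: C8H9NO3

C8H9NO3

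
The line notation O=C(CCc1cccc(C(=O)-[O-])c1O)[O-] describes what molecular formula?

[C10H8O5]2-

Heavy atoms from the SMILES: 10 C, 5 O.
Implicit hydrogens by atom environment:
  3 × C (aromatic): 1 H each → 3
  3 × C (aromatic): no H
  2 × C: 2 H each → 4
  2 × C: no H
  2 × O: no H
  2 × O (charge -1): no H
  1 × O: 1 H
  Total hydrogens = 8.
Net charge -2.
Molecular formula: [C10H8O5]2-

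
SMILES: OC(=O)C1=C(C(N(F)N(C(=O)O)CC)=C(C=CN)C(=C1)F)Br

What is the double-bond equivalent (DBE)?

7

Molecular formula from the SMILES: C12H12BrF2N3O4.
DoU = (2C + 2 + N − H − X)/2 = (2·12 + 2 + 3 − 12 − 3)/2 = 14/2 = 7.
(Structurally: 1 ring(s) + 6 π bond(s) = 7.)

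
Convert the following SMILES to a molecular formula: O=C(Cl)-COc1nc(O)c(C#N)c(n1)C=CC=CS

Heavy atoms from the SMILES: 11 C, 1 Cl, 3 N, 3 O, 1 S.
Implicit hydrogens by atom environment:
  4 × C: 1 H each → 4
  4 × C (aromatic): no H
  2 × C: no H
  2 × N (aromatic): no H
  2 × O: no H
  1 × C: 2 H
  1 × Cl: no H
  1 × N: no H
  1 × O: 1 H
  1 × S: 1 H
  Total hydrogens = 8.
Molecular formula: C11H8ClN3O3S

C11H8ClN3O3S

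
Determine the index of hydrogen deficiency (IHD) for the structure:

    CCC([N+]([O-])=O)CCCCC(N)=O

2

Molecular formula from the SMILES: C8H16N2O3.
DoU = (2C + 2 + N − H − X)/2 = (2·8 + 2 + 2 − 16 − 0)/2 = 4/2 = 2.
(Structurally: 0 ring(s) + 2 π bond(s) = 2.)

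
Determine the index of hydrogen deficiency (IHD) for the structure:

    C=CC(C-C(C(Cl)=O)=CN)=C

4

Molecular formula from the SMILES: C8H10ClNO.
DoU = (2C + 2 + N − H − X)/2 = (2·8 + 2 + 1 − 10 − 1)/2 = 8/2 = 4.
(Structurally: 0 ring(s) + 4 π bond(s) = 4.)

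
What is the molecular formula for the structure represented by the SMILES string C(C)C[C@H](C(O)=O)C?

C6H12O2

Heavy atoms from the SMILES: 6 C, 2 O.
Implicit hydrogens by atom environment:
  2 × C: 3 H each → 6
  2 × C: 2 H each → 4
  1 × C: 1 H
  1 × C: no H
  1 × O: 1 H
  1 × O: no H
  Total hydrogens = 12.
Molecular formula: C6H12O2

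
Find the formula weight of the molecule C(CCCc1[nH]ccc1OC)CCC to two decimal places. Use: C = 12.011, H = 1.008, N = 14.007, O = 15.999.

Molecular formula: C12H21NO.
M = 12×12.011 + 21×1.008 + 1×14.007 + 1×15.999 = 195.31 g/mol.

195.31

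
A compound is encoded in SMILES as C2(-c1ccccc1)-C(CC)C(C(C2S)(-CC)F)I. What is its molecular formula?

C15H20FIS

Heavy atoms from the SMILES: 15 C, 1 F, 1 I, 1 S.
Implicit hydrogens by atom environment:
  5 × C (aromatic): 1 H each → 5
  4 × C: 1 H each → 4
  2 × C: 3 H each → 6
  2 × C: 2 H each → 4
  1 × C: no H
  1 × C (aromatic): no H
  1 × F: no H
  1 × I: no H
  1 × S: 1 H
  Total hydrogens = 20.
Molecular formula: C15H20FIS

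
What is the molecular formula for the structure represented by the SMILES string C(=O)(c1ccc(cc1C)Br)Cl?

C8H6BrClO

Heavy atoms from the SMILES: 1 Br, 8 C, 1 Cl, 1 O.
Implicit hydrogens by atom environment:
  3 × C (aromatic): 1 H each → 3
  3 × C (aromatic): no H
  1 × Br: no H
  1 × C: 3 H
  1 × C: no H
  1 × Cl: no H
  1 × O: no H
  Total hydrogens = 6.
Molecular formula: C8H6BrClO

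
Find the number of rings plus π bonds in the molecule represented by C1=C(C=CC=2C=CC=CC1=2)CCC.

Molecular formula from the SMILES: C13H14.
DoU = (2C + 2 + N − H − X)/2 = (2·13 + 2 + 0 − 14 − 0)/2 = 14/2 = 7.
(Structurally: 2 ring(s) + 5 π bond(s) = 7.)

7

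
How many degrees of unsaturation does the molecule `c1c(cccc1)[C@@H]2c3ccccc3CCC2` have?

9

Molecular formula from the SMILES: C16H16.
DoU = (2C + 2 + N − H − X)/2 = (2·16 + 2 + 0 − 16 − 0)/2 = 18/2 = 9.
(Structurally: 3 ring(s) + 6 π bond(s) = 9.)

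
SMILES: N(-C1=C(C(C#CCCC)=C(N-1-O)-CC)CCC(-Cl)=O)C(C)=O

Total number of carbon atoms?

The symbol for carbon appears 16 times in the SMILES. (Cl is a single chlorine, not C + l.)

16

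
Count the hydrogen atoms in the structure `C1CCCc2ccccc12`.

12

Hydrogens are implicit in SMILES; fill each atom to its normal valence:
  4 × C: 2 H each → 8
  4 × C (aromatic): 1 H each → 4
  2 × C (aromatic): no H
  Total hydrogens = 12.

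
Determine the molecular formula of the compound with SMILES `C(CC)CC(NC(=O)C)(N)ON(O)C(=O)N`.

C8H18N4O4

Heavy atoms from the SMILES: 8 C, 4 N, 4 O.
Implicit hydrogens by atom environment:
  3 × C: 2 H each → 6
  3 × C: no H
  3 × O: no H
  2 × C: 3 H each → 6
  2 × N: 2 H each → 4
  1 × N: 1 H
  1 × N: no H
  1 × O: 1 H
  Total hydrogens = 18.
Molecular formula: C8H18N4O4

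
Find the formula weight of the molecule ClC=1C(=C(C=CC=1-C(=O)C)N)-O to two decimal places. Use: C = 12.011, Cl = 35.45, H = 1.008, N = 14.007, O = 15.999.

Molecular formula: C8H8ClNO2.
M = 8×12.011 + 1×35.45 + 8×1.008 + 1×14.007 + 2×15.999 = 185.61 g/mol.

185.61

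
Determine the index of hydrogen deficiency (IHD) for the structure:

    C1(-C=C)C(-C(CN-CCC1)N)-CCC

2

Molecular formula from the SMILES: C12H24N2.
DoU = (2C + 2 + N − H − X)/2 = (2·12 + 2 + 2 − 24 − 0)/2 = 4/2 = 2.
(Structurally: 1 ring(s) + 1 π bond(s) = 2.)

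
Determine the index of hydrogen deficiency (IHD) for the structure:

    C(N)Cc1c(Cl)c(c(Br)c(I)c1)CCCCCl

Molecular formula from the SMILES: C12H15BrCl2IN.
DoU = (2C + 2 + N − H − X)/2 = (2·12 + 2 + 1 − 15 − 4)/2 = 8/2 = 4.
(Structurally: 1 ring(s) + 3 π bond(s) = 4.)

4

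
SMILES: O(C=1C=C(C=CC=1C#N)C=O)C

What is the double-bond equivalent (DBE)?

Molecular formula from the SMILES: C9H7NO2.
DoU = (2C + 2 + N − H − X)/2 = (2·9 + 2 + 1 − 7 − 0)/2 = 14/2 = 7.
(Structurally: 1 ring(s) + 6 π bond(s) = 7.)

7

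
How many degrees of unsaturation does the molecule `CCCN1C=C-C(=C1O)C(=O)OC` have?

Molecular formula from the SMILES: C9H13NO3.
DoU = (2C + 2 + N − H − X)/2 = (2·9 + 2 + 1 − 13 − 0)/2 = 8/2 = 4.
(Structurally: 1 ring(s) + 3 π bond(s) = 4.)

4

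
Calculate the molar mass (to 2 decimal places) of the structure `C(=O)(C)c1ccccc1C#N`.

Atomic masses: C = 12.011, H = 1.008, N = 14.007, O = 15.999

Molecular formula: C9H7NO.
M = 9×12.011 + 7×1.008 + 1×14.007 + 1×15.999 = 145.16 g/mol.

145.16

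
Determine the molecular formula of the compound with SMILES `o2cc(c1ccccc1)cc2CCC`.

C13H14O

Heavy atoms from the SMILES: 13 C, 1 O.
Implicit hydrogens by atom environment:
  7 × C (aromatic): 1 H each → 7
  3 × C (aromatic): no H
  2 × C: 2 H each → 4
  1 × C: 3 H
  1 × O (aromatic): no H
  Total hydrogens = 14.
Molecular formula: C13H14O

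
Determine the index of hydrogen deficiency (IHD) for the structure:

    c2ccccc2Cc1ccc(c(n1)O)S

Molecular formula from the SMILES: C12H11NOS.
DoU = (2C + 2 + N − H − X)/2 = (2·12 + 2 + 1 − 11 − 0)/2 = 16/2 = 8.
(Structurally: 2 ring(s) + 6 π bond(s) = 8.)

8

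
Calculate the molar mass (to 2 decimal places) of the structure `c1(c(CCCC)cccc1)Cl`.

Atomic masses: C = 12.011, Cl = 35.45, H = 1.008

Molecular formula: C10H13Cl.
M = 10×12.011 + 1×35.45 + 13×1.008 = 168.66 g/mol.

168.66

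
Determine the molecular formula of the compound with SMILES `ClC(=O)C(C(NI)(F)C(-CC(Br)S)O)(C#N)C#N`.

C8H7BrClFIN3O2S

Heavy atoms from the SMILES: 1 Br, 8 C, 1 Cl, 1 F, 1 I, 3 N, 2 O, 1 S.
Implicit hydrogens by atom environment:
  5 × C: no H
  2 × C: 1 H each → 2
  2 × N: no H
  1 × Br: no H
  1 × C: 2 H
  1 × Cl: no H
  1 × F: no H
  1 × I: no H
  1 × N: 1 H
  1 × O: 1 H
  1 × O: no H
  1 × S: 1 H
  Total hydrogens = 7.
Molecular formula: C8H7BrClFIN3O2S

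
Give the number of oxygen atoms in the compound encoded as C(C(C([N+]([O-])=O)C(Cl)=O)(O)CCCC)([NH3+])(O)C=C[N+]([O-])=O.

7

The symbol for oxygen appears 7 times in the SMILES.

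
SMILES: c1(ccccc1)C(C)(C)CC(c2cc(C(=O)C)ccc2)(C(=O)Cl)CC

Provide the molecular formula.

C22H25ClO2

Heavy atoms from the SMILES: 22 C, 1 Cl, 2 O.
Implicit hydrogens by atom environment:
  9 × C (aromatic): 1 H each → 9
  4 × C: 3 H each → 12
  4 × C: no H
  3 × C (aromatic): no H
  2 × C: 2 H each → 4
  2 × O: no H
  1 × Cl: no H
  Total hydrogens = 25.
Molecular formula: C22H25ClO2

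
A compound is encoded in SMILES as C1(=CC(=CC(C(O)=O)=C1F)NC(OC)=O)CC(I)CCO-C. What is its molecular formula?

Heavy atoms from the SMILES: 14 C, 1 F, 1 I, 1 N, 5 O.
Implicit hydrogens by atom environment:
  4 × C (aromatic): no H
  4 × O: no H
  3 × C: 2 H each → 6
  2 × C: 3 H each → 6
  2 × C (aromatic): 1 H each → 2
  2 × C: no H
  1 × C: 1 H
  1 × F: no H
  1 × I: no H
  1 × N: 1 H
  1 × O: 1 H
  Total hydrogens = 17.
Molecular formula: C14H17FINO5

C14H17FINO5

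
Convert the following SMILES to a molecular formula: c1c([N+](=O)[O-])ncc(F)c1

Heavy atoms from the SMILES: 5 C, 1 F, 2 N, 2 O.
Implicit hydrogens by atom environment:
  3 × C (aromatic): 1 H each → 3
  2 × C (aromatic): no H
  1 × F: no H
  1 × N (aromatic): no H
  1 × N (charge +1): no H
  1 × O: no H
  1 × O (charge -1): no H
  Total hydrogens = 3.
Molecular formula: C5H3FN2O2

C5H3FN2O2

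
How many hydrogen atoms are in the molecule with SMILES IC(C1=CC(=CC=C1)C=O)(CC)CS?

13

Hydrogens are implicit in SMILES; fill each atom to its normal valence:
  4 × C (aromatic): 1 H each → 4
  2 × C: 2 H each → 4
  2 × C (aromatic): no H
  1 × C: 3 H
  1 × C: 1 H
  1 × C: no H
  1 × I: no H
  1 × O: no H
  1 × S: 1 H
  Total hydrogens = 13.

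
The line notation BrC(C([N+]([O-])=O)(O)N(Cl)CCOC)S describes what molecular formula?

C5H10BrClN2O4S

Heavy atoms from the SMILES: 1 Br, 5 C, 1 Cl, 2 N, 4 O, 1 S.
Implicit hydrogens by atom environment:
  2 × C: 2 H each → 4
  2 × O: no H
  1 × Br: no H
  1 × C: 3 H
  1 × C: 1 H
  1 × C: no H
  1 × Cl: no H
  1 × N (charge +1): no H
  1 × N: no H
  1 × O: 1 H
  1 × O (charge -1): no H
  1 × S: 1 H
  Total hydrogens = 10.
Molecular formula: C5H10BrClN2O4S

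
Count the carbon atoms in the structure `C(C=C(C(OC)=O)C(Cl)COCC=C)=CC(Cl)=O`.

The symbol for carbon appears 12 times in the SMILES. (Cl is a single chlorine, not C + l.)

12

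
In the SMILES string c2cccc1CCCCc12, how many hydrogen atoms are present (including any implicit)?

12

Hydrogens are implicit in SMILES; fill each atom to its normal valence:
  4 × C: 2 H each → 8
  4 × C (aromatic): 1 H each → 4
  2 × C (aromatic): no H
  Total hydrogens = 12.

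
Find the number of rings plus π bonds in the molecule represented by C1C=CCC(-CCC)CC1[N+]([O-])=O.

3

Molecular formula from the SMILES: C10H17NO2.
DoU = (2C + 2 + N − H − X)/2 = (2·10 + 2 + 1 − 17 − 0)/2 = 6/2 = 3.
(Structurally: 1 ring(s) + 2 π bond(s) = 3.)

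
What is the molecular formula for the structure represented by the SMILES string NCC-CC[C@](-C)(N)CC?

C8H20N2

Heavy atoms from the SMILES: 8 C, 2 N.
Implicit hydrogens by atom environment:
  5 × C: 2 H each → 10
  2 × C: 3 H each → 6
  2 × N: 2 H each → 4
  1 × C: no H
  Total hydrogens = 20.
Molecular formula: C8H20N2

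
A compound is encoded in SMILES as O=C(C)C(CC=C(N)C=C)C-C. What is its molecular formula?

C10H17NO

Heavy atoms from the SMILES: 10 C, 1 N, 1 O.
Implicit hydrogens by atom environment:
  3 × C: 2 H each → 6
  3 × C: 1 H each → 3
  2 × C: 3 H each → 6
  2 × C: no H
  1 × N: 2 H
  1 × O: no H
  Total hydrogens = 17.
Molecular formula: C10H17NO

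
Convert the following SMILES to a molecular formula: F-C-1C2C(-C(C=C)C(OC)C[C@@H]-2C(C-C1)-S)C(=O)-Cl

C14H20ClFO2S

Heavy atoms from the SMILES: 14 C, 1 Cl, 1 F, 2 O, 1 S.
Implicit hydrogens by atom environment:
  8 × C: 1 H each → 8
  4 × C: 2 H each → 8
  2 × O: no H
  1 × C: 3 H
  1 × C: no H
  1 × Cl: no H
  1 × F: no H
  1 × S: 1 H
  Total hydrogens = 20.
Molecular formula: C14H20ClFO2S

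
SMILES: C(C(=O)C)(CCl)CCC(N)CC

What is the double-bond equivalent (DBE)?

1

Molecular formula from the SMILES: C9H18ClNO.
DoU = (2C + 2 + N − H − X)/2 = (2·9 + 2 + 1 − 18 − 1)/2 = 2/2 = 1.
(Structurally: 0 ring(s) + 1 π bond(s) = 1.)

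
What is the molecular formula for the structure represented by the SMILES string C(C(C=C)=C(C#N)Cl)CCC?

C9H12ClN

Heavy atoms from the SMILES: 9 C, 1 Cl, 1 N.
Implicit hydrogens by atom environment:
  4 × C: 2 H each → 8
  3 × C: no H
  1 × C: 3 H
  1 × C: 1 H
  1 × Cl: no H
  1 × N: no H
  Total hydrogens = 12.
Molecular formula: C9H12ClN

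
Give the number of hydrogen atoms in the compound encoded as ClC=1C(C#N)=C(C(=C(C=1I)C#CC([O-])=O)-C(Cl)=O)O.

Hydrogens are implicit in SMILES; fill each atom to its normal valence:
  6 × C (aromatic): no H
  5 × C: no H
  2 × Cl: no H
  2 × O: no H
  1 × I: no H
  1 × N: no H
  1 × O: 1 H
  1 × O (charge -1): no H
  Total hydrogens = 1.

1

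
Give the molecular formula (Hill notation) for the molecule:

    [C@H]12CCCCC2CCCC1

Heavy atoms from the SMILES: 10 C.
Implicit hydrogens by atom environment:
  8 × C: 2 H each → 16
  2 × C: 1 H each → 2
  Total hydrogens = 18.
Molecular formula: C10H18

C10H18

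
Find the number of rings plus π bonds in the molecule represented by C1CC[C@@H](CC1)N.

1

Molecular formula from the SMILES: C6H13N.
DoU = (2C + 2 + N − H − X)/2 = (2·6 + 2 + 1 − 13 − 0)/2 = 2/2 = 1.
(Structurally: 1 ring(s) + 0 π bond(s) = 1.)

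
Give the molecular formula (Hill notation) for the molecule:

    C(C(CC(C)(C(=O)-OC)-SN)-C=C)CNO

Heavy atoms from the SMILES: 10 C, 2 N, 3 O, 1 S.
Implicit hydrogens by atom environment:
  4 × C: 2 H each → 8
  2 × C: 3 H each → 6
  2 × C: 1 H each → 2
  2 × C: no H
  2 × O: no H
  1 × N: 2 H
  1 × N: 1 H
  1 × O: 1 H
  1 × S: no H
  Total hydrogens = 20.
Molecular formula: C10H20N2O3S

C10H20N2O3S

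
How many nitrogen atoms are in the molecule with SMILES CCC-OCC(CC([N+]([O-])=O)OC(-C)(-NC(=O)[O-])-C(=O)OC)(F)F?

The symbol for nitrogen appears 2 times in the SMILES.

2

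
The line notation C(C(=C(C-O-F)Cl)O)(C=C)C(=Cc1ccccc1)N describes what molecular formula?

C14H15ClFNO2

Heavy atoms from the SMILES: 14 C, 1 Cl, 1 F, 1 N, 2 O.
Implicit hydrogens by atom environment:
  5 × C (aromatic): 1 H each → 5
  3 × C: 1 H each → 3
  3 × C: no H
  2 × C: 2 H each → 4
  1 × C (aromatic): no H
  1 × Cl: no H
  1 × F: no H
  1 × N: 2 H
  1 × O: 1 H
  1 × O: no H
  Total hydrogens = 15.
Molecular formula: C14H15ClFNO2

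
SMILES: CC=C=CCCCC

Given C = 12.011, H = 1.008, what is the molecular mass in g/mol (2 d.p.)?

110.20

Molecular formula: C8H14.
M = 8×12.011 + 14×1.008 = 110.20 g/mol.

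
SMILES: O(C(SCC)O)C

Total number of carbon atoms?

4

The symbol for carbon appears 4 times in the SMILES.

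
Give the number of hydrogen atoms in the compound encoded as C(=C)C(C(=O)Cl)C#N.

Hydrogens are implicit in SMILES; fill each atom to its normal valence:
  2 × C: 1 H each → 2
  2 × C: no H
  1 × C: 2 H
  1 × Cl: no H
  1 × N: no H
  1 × O: no H
  Total hydrogens = 4.

4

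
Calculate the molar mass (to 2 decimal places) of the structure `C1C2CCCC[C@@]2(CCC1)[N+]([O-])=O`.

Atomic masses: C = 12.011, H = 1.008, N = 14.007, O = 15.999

Molecular formula: C10H17NO2.
M = 10×12.011 + 17×1.008 + 1×14.007 + 2×15.999 = 183.25 g/mol.

183.25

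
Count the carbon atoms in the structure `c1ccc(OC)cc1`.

7

The symbol for carbon appears 7 times in the SMILES. Lowercase c denotes aromatic carbon and counts toward C.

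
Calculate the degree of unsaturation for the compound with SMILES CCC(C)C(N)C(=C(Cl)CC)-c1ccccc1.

5

Molecular formula from the SMILES: C15H22ClN.
DoU = (2C + 2 + N − H − X)/2 = (2·15 + 2 + 1 − 22 − 1)/2 = 10/2 = 5.
(Structurally: 1 ring(s) + 4 π bond(s) = 5.)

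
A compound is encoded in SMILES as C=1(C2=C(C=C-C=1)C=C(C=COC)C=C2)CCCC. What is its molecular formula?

Heavy atoms from the SMILES: 17 C, 1 O.
Implicit hydrogens by atom environment:
  6 × C (aromatic): 1 H each → 6
  4 × C (aromatic): no H
  3 × C: 2 H each → 6
  2 × C: 3 H each → 6
  2 × C: 1 H each → 2
  1 × O: no H
  Total hydrogens = 20.
Molecular formula: C17H20O

C17H20O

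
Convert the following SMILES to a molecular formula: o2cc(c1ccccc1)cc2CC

Heavy atoms from the SMILES: 12 C, 1 O.
Implicit hydrogens by atom environment:
  7 × C (aromatic): 1 H each → 7
  3 × C (aromatic): no H
  1 × C: 3 H
  1 × C: 2 H
  1 × O (aromatic): no H
  Total hydrogens = 12.
Molecular formula: C12H12O

C12H12O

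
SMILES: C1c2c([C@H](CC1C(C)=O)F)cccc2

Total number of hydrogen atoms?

Hydrogens are implicit in SMILES; fill each atom to its normal valence:
  4 × C (aromatic): 1 H each → 4
  2 × C: 2 H each → 4
  2 × C: 1 H each → 2
  2 × C (aromatic): no H
  1 × C: 3 H
  1 × C: no H
  1 × F: no H
  1 × O: no H
  Total hydrogens = 13.

13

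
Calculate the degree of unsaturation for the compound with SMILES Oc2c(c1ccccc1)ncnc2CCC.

Molecular formula from the SMILES: C13H14N2O.
DoU = (2C + 2 + N − H − X)/2 = (2·13 + 2 + 2 − 14 − 0)/2 = 16/2 = 8.
(Structurally: 2 ring(s) + 6 π bond(s) = 8.)

8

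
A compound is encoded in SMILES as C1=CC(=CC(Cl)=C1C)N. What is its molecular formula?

Heavy atoms from the SMILES: 7 C, 1 Cl, 1 N.
Implicit hydrogens by atom environment:
  3 × C (aromatic): 1 H each → 3
  3 × C (aromatic): no H
  1 × C: 3 H
  1 × Cl: no H
  1 × N: 2 H
  Total hydrogens = 8.
Molecular formula: C7H8ClN

C7H8ClN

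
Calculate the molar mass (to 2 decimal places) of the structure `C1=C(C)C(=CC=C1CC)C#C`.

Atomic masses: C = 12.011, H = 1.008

Molecular formula: C11H12.
M = 11×12.011 + 12×1.008 = 144.22 g/mol.

144.22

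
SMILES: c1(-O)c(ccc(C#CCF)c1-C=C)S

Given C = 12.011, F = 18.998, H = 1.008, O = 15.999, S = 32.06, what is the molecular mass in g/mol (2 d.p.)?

208.25

Molecular formula: C11H9FOS.
M = 11×12.011 + 1×18.998 + 9×1.008 + 1×15.999 + 1×32.06 = 208.25 g/mol.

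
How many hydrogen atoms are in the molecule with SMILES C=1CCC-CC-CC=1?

14

Hydrogens are implicit in SMILES; fill each atom to its normal valence:
  6 × C: 2 H each → 12
  2 × C: 1 H each → 2
  Total hydrogens = 14.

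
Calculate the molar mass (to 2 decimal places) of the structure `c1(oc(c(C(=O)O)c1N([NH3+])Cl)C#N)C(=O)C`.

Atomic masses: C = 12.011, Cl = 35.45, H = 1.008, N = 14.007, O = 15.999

244.61

Molecular formula: C8H7ClN3O4+.
M = 8×12.011 + 1×35.45 + 7×1.008 + 3×14.007 + 4×15.999 = 244.61 g/mol.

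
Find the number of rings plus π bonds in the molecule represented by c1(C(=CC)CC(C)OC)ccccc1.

Molecular formula from the SMILES: C13H18O.
DoU = (2C + 2 + N − H − X)/2 = (2·13 + 2 + 0 − 18 − 0)/2 = 10/2 = 5.
(Structurally: 1 ring(s) + 4 π bond(s) = 5.)

5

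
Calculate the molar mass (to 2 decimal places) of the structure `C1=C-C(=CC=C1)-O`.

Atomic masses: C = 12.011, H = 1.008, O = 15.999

Molecular formula: C6H6O.
M = 6×12.011 + 6×1.008 + 1×15.999 = 94.11 g/mol.

94.11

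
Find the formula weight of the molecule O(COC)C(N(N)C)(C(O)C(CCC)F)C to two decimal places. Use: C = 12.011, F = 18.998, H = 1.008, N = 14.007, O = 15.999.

238.30

Molecular formula: C10H23FN2O3.
M = 10×12.011 + 1×18.998 + 23×1.008 + 2×14.007 + 3×15.999 = 238.30 g/mol.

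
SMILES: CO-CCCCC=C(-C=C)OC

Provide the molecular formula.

C10H18O2

Heavy atoms from the SMILES: 10 C, 2 O.
Implicit hydrogens by atom environment:
  5 × C: 2 H each → 10
  2 × C: 3 H each → 6
  2 × C: 1 H each → 2
  2 × O: no H
  1 × C: no H
  Total hydrogens = 18.
Molecular formula: C10H18O2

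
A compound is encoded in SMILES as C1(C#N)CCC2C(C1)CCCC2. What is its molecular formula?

Heavy atoms from the SMILES: 11 C, 1 N.
Implicit hydrogens by atom environment:
  7 × C: 2 H each → 14
  3 × C: 1 H each → 3
  1 × C: no H
  1 × N: no H
  Total hydrogens = 17.
Molecular formula: C11H17N

C11H17N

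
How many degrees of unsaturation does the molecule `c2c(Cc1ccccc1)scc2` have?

Molecular formula from the SMILES: C11H10S.
DoU = (2C + 2 + N − H − X)/2 = (2·11 + 2 + 0 − 10 − 0)/2 = 14/2 = 7.
(Structurally: 2 ring(s) + 5 π bond(s) = 7.)

7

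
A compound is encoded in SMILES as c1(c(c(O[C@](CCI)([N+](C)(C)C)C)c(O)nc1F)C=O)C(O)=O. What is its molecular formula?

Heavy atoms from the SMILES: 14 C, 1 F, 1 I, 2 N, 5 O.
Implicit hydrogens by atom environment:
  5 × C (aromatic): no H
  4 × C: 3 H each → 12
  3 × O: no H
  2 × C: 2 H each → 4
  2 × C: no H
  2 × O: 1 H each → 2
  1 × C: 1 H
  1 × F: no H
  1 × I: no H
  1 × N (aromatic): no H
  1 × N (charge +1): no H
  Total hydrogens = 19.
Net charge +1.
Molecular formula: C14H19FIN2O5+

C14H19FIN2O5+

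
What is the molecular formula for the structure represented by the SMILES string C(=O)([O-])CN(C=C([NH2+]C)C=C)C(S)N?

Heavy atoms from the SMILES: 8 C, 3 N, 2 O, 1 S.
Implicit hydrogens by atom environment:
  3 × C: 1 H each → 3
  2 × C: 2 H each → 4
  2 × C: no H
  1 × C: 3 H
  1 × N (charge +1): 2 H
  1 × N: 2 H
  1 × N: no H
  1 × O: no H
  1 × O (charge -1): no H
  1 × S: 1 H
  Total hydrogens = 15.
Molecular formula: C8H15N3O2S

C8H15N3O2S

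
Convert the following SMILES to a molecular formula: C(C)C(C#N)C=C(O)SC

Heavy atoms from the SMILES: 7 C, 1 N, 1 O, 1 S.
Implicit hydrogens by atom environment:
  2 × C: 3 H each → 6
  2 × C: 1 H each → 2
  2 × C: no H
  1 × C: 2 H
  1 × N: no H
  1 × O: 1 H
  1 × S: no H
  Total hydrogens = 11.
Molecular formula: C7H11NOS

C7H11NOS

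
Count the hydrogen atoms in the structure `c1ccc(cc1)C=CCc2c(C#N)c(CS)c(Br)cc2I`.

13

Hydrogens are implicit in SMILES; fill each atom to its normal valence:
  6 × C (aromatic): 1 H each → 6
  6 × C (aromatic): no H
  2 × C: 2 H each → 4
  2 × C: 1 H each → 2
  1 × Br: no H
  1 × C: no H
  1 × I: no H
  1 × N: no H
  1 × S: 1 H
  Total hydrogens = 13.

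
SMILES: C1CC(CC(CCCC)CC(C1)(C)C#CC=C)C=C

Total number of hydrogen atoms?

Hydrogens are implicit in SMILES; fill each atom to its normal valence:
  10 × C: 2 H each → 20
  4 × C: 1 H each → 4
  3 × C: no H
  2 × C: 3 H each → 6
  Total hydrogens = 30.

30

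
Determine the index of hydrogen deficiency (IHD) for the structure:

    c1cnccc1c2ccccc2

8

Molecular formula from the SMILES: C11H9N.
DoU = (2C + 2 + N − H − X)/2 = (2·11 + 2 + 1 − 9 − 0)/2 = 16/2 = 8.
(Structurally: 2 ring(s) + 6 π bond(s) = 8.)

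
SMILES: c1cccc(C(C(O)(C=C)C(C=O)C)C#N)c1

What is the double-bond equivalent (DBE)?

Molecular formula from the SMILES: C14H15NO2.
DoU = (2C + 2 + N − H − X)/2 = (2·14 + 2 + 1 − 15 − 0)/2 = 16/2 = 8.
(Structurally: 1 ring(s) + 7 π bond(s) = 8.)

8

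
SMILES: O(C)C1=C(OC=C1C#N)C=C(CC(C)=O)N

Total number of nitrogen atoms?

The symbol for nitrogen appears 2 times in the SMILES.

2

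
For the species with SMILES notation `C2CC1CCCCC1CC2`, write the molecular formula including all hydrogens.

C10H18

Heavy atoms from the SMILES: 10 C.
Implicit hydrogens by atom environment:
  8 × C: 2 H each → 16
  2 × C: 1 H each → 2
  Total hydrogens = 18.
Molecular formula: C10H18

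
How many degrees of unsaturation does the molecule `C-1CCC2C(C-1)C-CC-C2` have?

Molecular formula from the SMILES: C10H18.
DoU = (2C + 2 + N − H − X)/2 = (2·10 + 2 + 0 − 18 − 0)/2 = 4/2 = 2.
(Structurally: 2 ring(s) + 0 π bond(s) = 2.)

2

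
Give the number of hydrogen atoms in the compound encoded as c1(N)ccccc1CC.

11

Hydrogens are implicit in SMILES; fill each atom to its normal valence:
  4 × C (aromatic): 1 H each → 4
  2 × C (aromatic): no H
  1 × C: 3 H
  1 × C: 2 H
  1 × N: 2 H
  Total hydrogens = 11.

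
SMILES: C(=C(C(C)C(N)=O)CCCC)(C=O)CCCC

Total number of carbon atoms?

The symbol for carbon appears 14 times in the SMILES.

14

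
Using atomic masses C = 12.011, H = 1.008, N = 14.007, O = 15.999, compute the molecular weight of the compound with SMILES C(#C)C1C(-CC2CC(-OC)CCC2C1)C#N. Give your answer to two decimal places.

Molecular formula: C14H19NO.
M = 14×12.011 + 19×1.008 + 1×14.007 + 1×15.999 = 217.31 g/mol.

217.31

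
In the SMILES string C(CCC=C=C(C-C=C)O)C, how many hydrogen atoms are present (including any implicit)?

16

Hydrogens are implicit in SMILES; fill each atom to its normal valence:
  5 × C: 2 H each → 10
  2 × C: 1 H each → 2
  2 × C: no H
  1 × C: 3 H
  1 × O: 1 H
  Total hydrogens = 16.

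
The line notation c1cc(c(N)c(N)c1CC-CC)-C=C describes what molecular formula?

C12H18N2

Heavy atoms from the SMILES: 12 C, 2 N.
Implicit hydrogens by atom environment:
  4 × C: 2 H each → 8
  4 × C (aromatic): no H
  2 × C (aromatic): 1 H each → 2
  2 × N: 2 H each → 4
  1 × C: 3 H
  1 × C: 1 H
  Total hydrogens = 18.
Molecular formula: C12H18N2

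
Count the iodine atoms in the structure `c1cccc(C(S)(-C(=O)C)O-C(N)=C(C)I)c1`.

The symbol for iodine appears 1 time in the SMILES.

1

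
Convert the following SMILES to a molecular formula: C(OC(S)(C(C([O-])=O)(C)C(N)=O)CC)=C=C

Heavy atoms from the SMILES: 10 C, 1 N, 4 O, 1 S.
Implicit hydrogens by atom environment:
  5 × C: no H
  3 × O: no H
  2 × C: 3 H each → 6
  2 × C: 2 H each → 4
  1 × C: 1 H
  1 × N: 2 H
  1 × O (charge -1): no H
  1 × S: 1 H
  Total hydrogens = 14.
Net charge -1.
Molecular formula: C10H14NO4S-

C10H14NO4S-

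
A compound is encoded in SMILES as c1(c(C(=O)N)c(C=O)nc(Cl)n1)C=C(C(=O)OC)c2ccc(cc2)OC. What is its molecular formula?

Heavy atoms from the SMILES: 17 C, 1 Cl, 3 N, 5 O.
Implicit hydrogens by atom environment:
  6 × C (aromatic): no H
  5 × O: no H
  4 × C (aromatic): 1 H each → 4
  3 × C: no H
  2 × C: 3 H each → 6
  2 × C: 1 H each → 2
  2 × N (aromatic): no H
  1 × Cl: no H
  1 × N: 2 H
  Total hydrogens = 14.
Molecular formula: C17H14ClN3O5

C17H14ClN3O5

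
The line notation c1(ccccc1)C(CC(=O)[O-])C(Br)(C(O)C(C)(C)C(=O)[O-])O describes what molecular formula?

Heavy atoms from the SMILES: 1 Br, 15 C, 6 O.
Implicit hydrogens by atom environment:
  5 × C (aromatic): 1 H each → 5
  4 × C: no H
  2 × C: 3 H each → 6
  2 × C: 1 H each → 2
  2 × O: 1 H each → 2
  2 × O: no H
  2 × O (charge -1): no H
  1 × Br: no H
  1 × C: 2 H
  1 × C (aromatic): no H
  Total hydrogens = 17.
Net charge -2.
Molecular formula: [C15H17BrO6]2-

[C15H17BrO6]2-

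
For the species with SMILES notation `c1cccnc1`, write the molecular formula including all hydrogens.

Heavy atoms from the SMILES: 5 C, 1 N.
Implicit hydrogens by atom environment:
  5 × C (aromatic): 1 H each → 5
  1 × N (aromatic): no H
  Total hydrogens = 5.
Molecular formula: C5H5N

C5H5N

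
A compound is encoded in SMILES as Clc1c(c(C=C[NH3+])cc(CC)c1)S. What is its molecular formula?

Heavy atoms from the SMILES: 10 C, 1 Cl, 1 N, 1 S.
Implicit hydrogens by atom environment:
  4 × C (aromatic): no H
  2 × C (aromatic): 1 H each → 2
  2 × C: 1 H each → 2
  1 × C: 3 H
  1 × C: 2 H
  1 × Cl: no H
  1 × N (charge +1): 3 H
  1 × S: 1 H
  Total hydrogens = 13.
Net charge +1.
Molecular formula: C10H13ClNS+

C10H13ClNS+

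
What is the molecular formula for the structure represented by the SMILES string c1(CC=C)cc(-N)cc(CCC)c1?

Heavy atoms from the SMILES: 12 C, 1 N.
Implicit hydrogens by atom environment:
  4 × C: 2 H each → 8
  3 × C (aromatic): 1 H each → 3
  3 × C (aromatic): no H
  1 × C: 3 H
  1 × C: 1 H
  1 × N: 2 H
  Total hydrogens = 17.
Molecular formula: C12H17N

C12H17N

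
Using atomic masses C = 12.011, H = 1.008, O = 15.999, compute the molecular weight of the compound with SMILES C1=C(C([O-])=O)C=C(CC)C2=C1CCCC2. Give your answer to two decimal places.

Molecular formula: C13H15O2-.
M = 13×12.011 + 15×1.008 + 2×15.999 = 203.26 g/mol.

203.26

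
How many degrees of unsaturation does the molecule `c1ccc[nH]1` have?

3

Molecular formula from the SMILES: C4H5N.
DoU = (2C + 2 + N − H − X)/2 = (2·4 + 2 + 1 − 5 − 0)/2 = 6/2 = 3.
(Structurally: 1 ring(s) + 2 π bond(s) = 3.)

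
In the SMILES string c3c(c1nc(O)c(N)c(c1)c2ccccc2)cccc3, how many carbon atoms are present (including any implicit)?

The symbol for carbon appears 17 times in the SMILES. Lowercase c denotes aromatic carbon and counts toward C.

17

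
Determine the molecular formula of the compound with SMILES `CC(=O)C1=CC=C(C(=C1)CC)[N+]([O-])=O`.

C10H11NO3

Heavy atoms from the SMILES: 10 C, 1 N, 3 O.
Implicit hydrogens by atom environment:
  3 × C (aromatic): 1 H each → 3
  3 × C (aromatic): no H
  2 × C: 3 H each → 6
  2 × O: no H
  1 × C: 2 H
  1 × C: no H
  1 × N (charge +1): no H
  1 × O (charge -1): no H
  Total hydrogens = 11.
Molecular formula: C10H11NO3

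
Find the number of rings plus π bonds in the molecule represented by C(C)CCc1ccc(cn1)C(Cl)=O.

5

Molecular formula from the SMILES: C10H12ClNO.
DoU = (2C + 2 + N − H − X)/2 = (2·10 + 2 + 1 − 12 − 1)/2 = 10/2 = 5.
(Structurally: 1 ring(s) + 4 π bond(s) = 5.)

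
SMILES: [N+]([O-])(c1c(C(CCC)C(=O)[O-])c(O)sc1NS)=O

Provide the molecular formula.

Heavy atoms from the SMILES: 9 C, 2 N, 5 O, 2 S.
Implicit hydrogens by atom environment:
  4 × C (aromatic): no H
  2 × C: 2 H each → 4
  2 × O: no H
  2 × O (charge -1): no H
  1 × C: 3 H
  1 × C: 1 H
  1 × C: no H
  1 × N: 1 H
  1 × N (charge +1): no H
  1 × O: 1 H
  1 × S: 1 H
  1 × S (aromatic): no H
  Total hydrogens = 11.
Net charge -1.
Molecular formula: C9H11N2O5S2-

C9H11N2O5S2-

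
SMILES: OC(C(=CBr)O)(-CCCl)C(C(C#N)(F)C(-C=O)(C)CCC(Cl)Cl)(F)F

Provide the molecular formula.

C14H16BrCl3F3NO3

Heavy atoms from the SMILES: 1 Br, 14 C, 3 Cl, 3 F, 1 N, 3 O.
Implicit hydrogens by atom environment:
  6 × C: no H
  4 × C: 2 H each → 8
  3 × C: 1 H each → 3
  3 × Cl: no H
  3 × F: no H
  2 × O: 1 H each → 2
  1 × Br: no H
  1 × C: 3 H
  1 × N: no H
  1 × O: no H
  Total hydrogens = 16.
Molecular formula: C14H16BrCl3F3NO3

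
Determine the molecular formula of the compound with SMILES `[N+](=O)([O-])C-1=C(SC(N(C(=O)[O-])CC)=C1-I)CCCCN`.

Heavy atoms from the SMILES: 11 C, 1 I, 3 N, 4 O, 1 S.
Implicit hydrogens by atom environment:
  5 × C: 2 H each → 10
  4 × C (aromatic): no H
  2 × O: no H
  2 × O (charge -1): no H
  1 × C: 3 H
  1 × C: no H
  1 × I: no H
  1 × N: 2 H
  1 × N (charge +1): no H
  1 × N: no H
  1 × S (aromatic): no H
  Total hydrogens = 15.
Net charge -1.
Molecular formula: C11H15IN3O4S-

C11H15IN3O4S-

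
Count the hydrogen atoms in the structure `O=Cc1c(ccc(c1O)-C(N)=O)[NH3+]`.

9

Hydrogens are implicit in SMILES; fill each atom to its normal valence:
  4 × C (aromatic): no H
  2 × C (aromatic): 1 H each → 2
  2 × O: no H
  1 × C: 1 H
  1 × C: no H
  1 × N (charge +1): 3 H
  1 × N: 2 H
  1 × O: 1 H
  Total hydrogens = 9.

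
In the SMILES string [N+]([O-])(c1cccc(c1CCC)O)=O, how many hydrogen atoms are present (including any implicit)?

11

Hydrogens are implicit in SMILES; fill each atom to its normal valence:
  3 × C (aromatic): 1 H each → 3
  3 × C (aromatic): no H
  2 × C: 2 H each → 4
  1 × C: 3 H
  1 × N (charge +1): no H
  1 × O: 1 H
  1 × O: no H
  1 × O (charge -1): no H
  Total hydrogens = 11.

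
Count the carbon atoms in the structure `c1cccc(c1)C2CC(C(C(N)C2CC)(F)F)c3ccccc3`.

20

The symbol for carbon appears 20 times in the SMILES. Lowercase c denotes aromatic carbon and counts toward C.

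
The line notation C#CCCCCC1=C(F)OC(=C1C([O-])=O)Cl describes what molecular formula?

Heavy atoms from the SMILES: 11 C, 1 Cl, 1 F, 3 O.
Implicit hydrogens by atom environment:
  4 × C: 2 H each → 8
  4 × C (aromatic): no H
  2 × C: no H
  1 × C: 1 H
  1 × Cl: no H
  1 × F: no H
  1 × O (aromatic): no H
  1 × O: no H
  1 × O (charge -1): no H
  Total hydrogens = 9.
Net charge -1.
Molecular formula: C11H9ClFO3-

C11H9ClFO3-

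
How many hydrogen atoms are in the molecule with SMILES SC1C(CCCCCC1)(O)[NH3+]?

Hydrogens are implicit in SMILES; fill each atom to its normal valence:
  6 × C: 2 H each → 12
  1 × C: 1 H
  1 × C: no H
  1 × N (charge +1): 3 H
  1 × O: 1 H
  1 × S: 1 H
  Total hydrogens = 18.

18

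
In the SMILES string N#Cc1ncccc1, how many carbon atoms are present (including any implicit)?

6

The symbol for carbon appears 6 times in the SMILES. Lowercase c denotes aromatic carbon and counts toward C.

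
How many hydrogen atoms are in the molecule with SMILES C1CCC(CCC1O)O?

Hydrogens are implicit in SMILES; fill each atom to its normal valence:
  5 × C: 2 H each → 10
  2 × C: 1 H each → 2
  2 × O: 1 H each → 2
  Total hydrogens = 14.

14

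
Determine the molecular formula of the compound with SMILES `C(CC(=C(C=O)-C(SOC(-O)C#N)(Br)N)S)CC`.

C10H15BrN2O3S2

Heavy atoms from the SMILES: 1 Br, 10 C, 2 N, 3 O, 2 S.
Implicit hydrogens by atom environment:
  4 × C: no H
  3 × C: 2 H each → 6
  2 × C: 1 H each → 2
  2 × O: no H
  1 × Br: no H
  1 × C: 3 H
  1 × N: 2 H
  1 × N: no H
  1 × O: 1 H
  1 × S: 1 H
  1 × S: no H
  Total hydrogens = 15.
Molecular formula: C10H15BrN2O3S2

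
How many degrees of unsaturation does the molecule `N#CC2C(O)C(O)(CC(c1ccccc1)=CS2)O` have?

8

Molecular formula from the SMILES: C13H13NO3S.
DoU = (2C + 2 + N − H − X)/2 = (2·13 + 2 + 1 − 13 − 0)/2 = 16/2 = 8.
(Structurally: 2 ring(s) + 6 π bond(s) = 8.)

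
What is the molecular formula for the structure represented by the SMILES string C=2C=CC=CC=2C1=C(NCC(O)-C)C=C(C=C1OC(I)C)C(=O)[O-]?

C18H19INO4-

Heavy atoms from the SMILES: 18 C, 1 I, 1 N, 4 O.
Implicit hydrogens by atom environment:
  7 × C (aromatic): 1 H each → 7
  5 × C (aromatic): no H
  2 × C: 3 H each → 6
  2 × C: 1 H each → 2
  2 × O: no H
  1 × C: 2 H
  1 × C: no H
  1 × I: no H
  1 × N: 1 H
  1 × O: 1 H
  1 × O (charge -1): no H
  Total hydrogens = 19.
Net charge -1.
Molecular formula: C18H19INO4-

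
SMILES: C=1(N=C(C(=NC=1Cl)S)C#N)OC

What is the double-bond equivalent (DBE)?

6

Molecular formula from the SMILES: C6H4ClN3OS.
DoU = (2C + 2 + N − H − X)/2 = (2·6 + 2 + 3 − 4 − 1)/2 = 12/2 = 6.
(Structurally: 1 ring(s) + 5 π bond(s) = 6.)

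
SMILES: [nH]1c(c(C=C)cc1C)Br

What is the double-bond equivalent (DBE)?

4

Molecular formula from the SMILES: C7H8BrN.
DoU = (2C + 2 + N − H − X)/2 = (2·7 + 2 + 1 − 8 − 1)/2 = 8/2 = 4.
(Structurally: 1 ring(s) + 3 π bond(s) = 4.)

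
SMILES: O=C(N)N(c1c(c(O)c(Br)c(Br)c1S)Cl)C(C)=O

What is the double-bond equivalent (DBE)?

Molecular formula from the SMILES: C9H7Br2ClN2O3S.
DoU = (2C + 2 + N − H − X)/2 = (2·9 + 2 + 2 − 7 − 3)/2 = 12/2 = 6.
(Structurally: 1 ring(s) + 5 π bond(s) = 6.)

6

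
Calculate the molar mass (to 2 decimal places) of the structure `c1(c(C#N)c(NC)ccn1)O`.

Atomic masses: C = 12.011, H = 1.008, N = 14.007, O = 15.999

149.15

Molecular formula: C7H7N3O.
M = 7×12.011 + 7×1.008 + 3×14.007 + 1×15.999 = 149.15 g/mol.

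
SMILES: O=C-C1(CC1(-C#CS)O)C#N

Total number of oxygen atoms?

The symbol for oxygen appears 2 times in the SMILES.

2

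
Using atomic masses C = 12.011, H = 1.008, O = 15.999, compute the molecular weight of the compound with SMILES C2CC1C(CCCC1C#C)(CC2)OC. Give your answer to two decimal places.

Molecular formula: C13H20O.
M = 13×12.011 + 20×1.008 + 1×15.999 = 192.30 g/mol.

192.30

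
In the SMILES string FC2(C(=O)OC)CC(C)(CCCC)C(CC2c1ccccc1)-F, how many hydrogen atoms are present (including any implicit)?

Hydrogens are implicit in SMILES; fill each atom to its normal valence:
  5 × C: 2 H each → 10
  5 × C (aromatic): 1 H each → 5
  3 × C: 3 H each → 9
  3 × C: no H
  2 × C: 1 H each → 2
  2 × F: no H
  2 × O: no H
  1 × C (aromatic): no H
  Total hydrogens = 26.

26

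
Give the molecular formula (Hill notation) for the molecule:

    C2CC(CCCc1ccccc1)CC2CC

C16H24

Heavy atoms from the SMILES: 16 C.
Implicit hydrogens by atom environment:
  7 × C: 2 H each → 14
  5 × C (aromatic): 1 H each → 5
  2 × C: 1 H each → 2
  1 × C: 3 H
  1 × C (aromatic): no H
  Total hydrogens = 24.
Molecular formula: C16H24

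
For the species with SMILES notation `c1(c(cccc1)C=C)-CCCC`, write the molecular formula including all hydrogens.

Heavy atoms from the SMILES: 12 C.
Implicit hydrogens by atom environment:
  4 × C: 2 H each → 8
  4 × C (aromatic): 1 H each → 4
  2 × C (aromatic): no H
  1 × C: 3 H
  1 × C: 1 H
  Total hydrogens = 16.
Molecular formula: C12H16

C12H16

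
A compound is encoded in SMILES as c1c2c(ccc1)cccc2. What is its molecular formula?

Heavy atoms from the SMILES: 10 C.
Implicit hydrogens by atom environment:
  8 × C (aromatic): 1 H each → 8
  2 × C (aromatic): no H
  Total hydrogens = 8.
Molecular formula: C10H8

C10H8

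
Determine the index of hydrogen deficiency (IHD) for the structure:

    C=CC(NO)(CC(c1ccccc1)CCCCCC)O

5

Molecular formula from the SMILES: C17H27NO2.
DoU = (2C + 2 + N − H − X)/2 = (2·17 + 2 + 1 − 27 − 0)/2 = 10/2 = 5.
(Structurally: 1 ring(s) + 4 π bond(s) = 5.)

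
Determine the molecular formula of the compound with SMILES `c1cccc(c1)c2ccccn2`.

C11H9N

Heavy atoms from the SMILES: 11 C, 1 N.
Implicit hydrogens by atom environment:
  9 × C (aromatic): 1 H each → 9
  2 × C (aromatic): no H
  1 × N (aromatic): no H
  Total hydrogens = 9.
Molecular formula: C11H9N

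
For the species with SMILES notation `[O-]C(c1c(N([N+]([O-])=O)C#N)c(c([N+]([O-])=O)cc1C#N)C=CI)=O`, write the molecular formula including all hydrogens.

C11H3IN5O6-

Heavy atoms from the SMILES: 11 C, 1 I, 5 N, 6 O.
Implicit hydrogens by atom environment:
  5 × C (aromatic): no H
  3 × C: no H
  3 × N: no H
  3 × O: no H
  3 × O (charge -1): no H
  2 × C: 1 H each → 2
  2 × N (charge +1): no H
  1 × C (aromatic): 1 H
  1 × I: no H
  Total hydrogens = 3.
Net charge -1.
Molecular formula: C11H3IN5O6-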